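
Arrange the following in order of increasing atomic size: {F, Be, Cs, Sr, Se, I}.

F, Be, Se, I, Sr, Cs

Be is in period 2, group 2; F is in period 2, group 17; Se is in period 4, group 16; Sr is in period 5, group 2; I is in period 5, group 17; Cs is in period 6, group 1.
Radius decreases left→right (rising Z_eff, same n) and increases top→bottom (higher n).
These span different periods and groups, so the two trends combine.
Be > F: both are in period 2; the period trend gives Be the larger value.
Se > Be: period and group pull opposite ways; the down-group shift dominates (116 vs 102 pm).
I > Se: the two effects oppose for this pair; the down-group effect wins (133 vs 116 pm).
Sr > I: both are in period 5; the period trend gives Sr the larger value.
Cs > Sr: relative to Sr, both the across-period and down-group shifts push Cs's atomic radius up.
For reference (pm): Be 102, F 64, Se 116, Sr 185, I 133, Cs 232.
So from smallest to largest: F < Be < Se < I < Sr < Cs.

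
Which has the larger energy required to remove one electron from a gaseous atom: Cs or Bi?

Bi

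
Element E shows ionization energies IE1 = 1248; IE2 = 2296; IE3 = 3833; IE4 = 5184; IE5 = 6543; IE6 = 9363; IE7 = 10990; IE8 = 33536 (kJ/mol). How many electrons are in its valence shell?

7

Look for the largest jump between consecutive ionization energies: IE8/IE7 ≈ 3.1, far larger than any earlier ratio.
That jump marks the point where a core electron is being removed. So the atom has 7 valence electrons.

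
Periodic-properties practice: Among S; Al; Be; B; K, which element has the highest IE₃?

After 2 electrons have been removed, what remains? S²⁺ still has 4 valence electrons; Al²⁺ still has 1 valence electron; Be²⁺ is the bare [He] core; B²⁺ still has 1 valence electron; K²⁺ is already 1 electron into the core.
Pulling an electron out of a noble-gas core costs far more than removing a remaining valence electron, so K and Be sit at the high end of IE_3.
Valence configurations: S²⁺ [Ne]3s²3p², Al²⁺ [Ne]3s¹, B²⁺ [He]2s¹.
Tabulated IE_3 (kJ/mol): S 3357, Al 2745, Be 14849, B 3660, K 4420.
So the third ionization energies run Al < S < B < K < Be.

Be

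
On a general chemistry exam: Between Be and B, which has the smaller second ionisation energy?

Be

Consider each +1 ion: Be⁺ still has 1 valence electron; B⁺ still has 2 valence electrons.
All are still removing valence electrons, so compare the +1 ions as you would atoms: IE_2 generally rises across a period (higher Z_eff) and falls down a group (larger shell), subject to the usual subshell exceptions.
Valence configurations: Be⁺ [He]2s¹, B⁺ [He]2s².
The numbers (kJ/mol): Be 1757, B 2427.
Putting it together, IE_2: Be < B.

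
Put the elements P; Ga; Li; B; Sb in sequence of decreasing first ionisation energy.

First ionization energy rises across a period (greater Z_eff holds electrons more tightly) and falls down a group (valence electrons are farther from the nucleus).
Neither a single period nor a single group — weigh both effects.
Ga > Li: the two effects oppose for this pair; the across-period effect wins (579 vs 520 kJ/mol).
B > Ga: B sits above Ga in group 13, so the down-group effect alone puts B higher.
Sb > B: the two effects oppose for this pair; the across-period effect wins (831 vs 801 kJ/mol).
P > Sb: they share group 15; the group trend gives P the larger value.
Tabulated first ionization energy (kJ/mol): Li 520, B 801, P 1012, Ga 579, Sb 831.
So from highest to lowest: P > Sb > B > Ga > Li.

P > Sb > B > Ga > Li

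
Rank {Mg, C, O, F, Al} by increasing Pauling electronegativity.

C is in period 2, group 14; O is in period 2, group 16; F is in period 2, group 17; Mg is in period 3, group 2; Al is in period 3, group 13.
Smaller atoms with higher effective nuclear charge are more electronegative.
Neither a single period nor a single group — weigh both effects.
Al > Mg: Al lies to the right of Mg in period 3, so the across-period effect alone puts Al higher.
C > Al: both effects reinforce here, so C is clearly the higher of the two.
O > C: both are in period 2; the period trend gives O the larger value.
F > O: both are in period 2; the period trend gives F the larger value.
For reference (Pauling): C 2.55, O 3.44, F 3.98, Mg 1.31, Al 1.61.
So from lowest to highest: Mg < Al < C < O < F.

Mg < Al < C < O < F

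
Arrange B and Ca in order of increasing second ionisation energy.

Consider each +1 ion: B⁺ still has 2 valence electrons; Ca⁺ still has 1 valence electron.
All are still removing valence electrons, so compare the +1 ions as you would atoms: IE_2 generally rises across a period (higher Z_eff) and falls down a group (larger shell), subject to the usual subshell exceptions.
Valence configurations: B⁺ [He]2s², Ca⁺ [Ar]4s¹.
Tabulated IE_2 (kJ/mol): B 2427, Ca 1145.
Putting it together, IE_2: Ca < B.

Ca < B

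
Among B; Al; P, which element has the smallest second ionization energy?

Consider each +1 ion: B⁺ still has 2 valence electrons; Al⁺ still has 2 valence electrons; P⁺ still has 4 valence electrons.
All are still removing valence electrons, so compare the +1 ions as you would atoms: IE_2 generally rises across a period (higher Z_eff) and falls down a group (larger shell), subject to the usual subshell exceptions.
Valence configurations: B⁺ [He]2s², Al⁺ [Ne]3s², P⁺ [Ne]3s²3p².
Tabulated IE_2 (kJ/mol): B 2427, Al 1817, P 1907.
Overall IE_2 order: Al < P < B.

Al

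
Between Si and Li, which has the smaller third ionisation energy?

Si

Consider each +2 ion: Si²⁺ still has 2 valence electrons; Li²⁺ is already 1 electron into the core.
Breaking into a closed-shell core is much more expensive than removing a leftover valence electron — Li has the largest IE_3 here.
The numbers (kJ/mol): Si 3232, Li 11815.
Hence IE_3: Si < Li.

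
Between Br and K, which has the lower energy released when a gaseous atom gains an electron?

K

Adding an electron releases more energy for atoms nearer the top right (short of the noble gases).
All lie in period 4, so electron affinity increases left to right.
So K has the lower energy released when a gaseous atom gains an electron (K < Br).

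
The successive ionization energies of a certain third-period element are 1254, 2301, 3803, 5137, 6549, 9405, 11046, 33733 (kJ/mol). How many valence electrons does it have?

Look for the largest jump between consecutive ionization energies: IE8/IE7 ≈ 3.1, far larger than any earlier ratio.
That jump marks the point where a core electron is being removed. So the atom has 7 valence electrons.

7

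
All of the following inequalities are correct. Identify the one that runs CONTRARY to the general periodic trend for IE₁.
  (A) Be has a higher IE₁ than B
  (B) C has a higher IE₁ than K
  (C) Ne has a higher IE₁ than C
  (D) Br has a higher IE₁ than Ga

(A)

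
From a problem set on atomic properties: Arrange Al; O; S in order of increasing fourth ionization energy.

IE_4 is the cost of taking one more electron from the +3 cation: Al³⁺ is the bare [Ne] core; O³⁺ still has 3 valence electrons; S³⁺ still has 3 valence electrons.
Core electrons are held far more tightly than valence electrons, so Al tops the IE_4 order.
Valence configurations: O³⁺ [He]2s²2p¹, S³⁺ [Ne]3s²3p¹.
Tabulated IE_4 (kJ/mol): Al 11577, O 7469, S 4556.
Putting it together, IE_4: S < O < Al.

S < O < Al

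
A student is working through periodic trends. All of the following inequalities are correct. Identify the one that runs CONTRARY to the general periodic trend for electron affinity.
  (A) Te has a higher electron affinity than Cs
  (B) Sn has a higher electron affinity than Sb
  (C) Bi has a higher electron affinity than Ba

(B)

The general trend: electron affinity increases across a period and decreases down a group.
(A) Te (period 5, group 16) vs Cs (period 6, group 1): the stated order agrees with the simple trend.
(B) Sn (period 5, group 14) vs Sb (period 5, group 15): the stated order contradicts the simple trend.
(C) Bi (period 6, group 15) vs Ba (period 6, group 2): the stated order agrees with the simple trend.
The exception is (B): adding an electron to Sb's half-filled 5p³ is unfavourable, so Sn has the more exothermic EA.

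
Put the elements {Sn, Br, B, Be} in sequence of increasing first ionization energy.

Be is in period 2, group 2; B is in period 2, group 13; Br is in period 4, group 17; Sn is in period 5, group 14.
First ionization energy rises across a period (greater Z_eff holds electrons more tightly) and falls down a group (valence electrons are farther from the nucleus).
These span different periods and groups, so the two trends combine.
B > Sn: the two effects oppose for this pair; the down-group effect wins (801 vs 709 kJ/mol).
Be > B: this pair runs against the simple trend — see the exception note.
Br > Be: the two effects oppose for this pair; the across-period effect wins (1140 vs 900 kJ/mol).
Note the exception: Be has a higher first ionization energy than B, contrary to the simple trend — removing B's lone 2p electron is easier than breaking Be's filled 2s².
Approximate values (kJ/mol): Be 900, B 801, Br 1140, Sn 709.
So from lowest to highest: Sn < B < Be < Br.

Sn < B < Be < Br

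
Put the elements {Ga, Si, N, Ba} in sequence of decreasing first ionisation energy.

N > Si > Ga > Ba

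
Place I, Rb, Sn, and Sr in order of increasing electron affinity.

Sr, Rb, Sn, I

EA tends to increase across a period and decrease down a group, though the pattern is less regular than for IE or radius.
All lie in period 5; the across-period trend (electron affinity increases left to right) applies, with the exception below.
Note the exception: Rb has a higher electron affinity than Sr, contrary to the simple trend — adding an electron to Sr (ns²) has to open a new, higher-energy np subshell, which is unfavourable.
Approximate values (kJ/mol): Rb 47, Sr 5, Sn 107, I 295.
So from lowest to highest: Sr < Rb < Sn < I.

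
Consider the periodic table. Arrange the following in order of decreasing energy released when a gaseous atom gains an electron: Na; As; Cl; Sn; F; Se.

Cl > F > Se > Sn > As > Na

F is in period 2, group 17; Na is in period 3, group 1; Cl is in period 3, group 17; As is in period 4, group 15; Se is in period 4, group 16; Sn is in period 5, group 14.
EA tends to increase across a period and decrease down a group, though the pattern is less regular than for IE or radius.
Here both period and group differ, so the two effects have to be weighed against each other.
As > Na: period and group pull opposite ways; the across-period shift dominates (78 vs 53 kJ/mol).
Sn > As: this pair runs against the simple trend — see the exception note.
Se > Sn: both effects reinforce here, so Se is clearly the higher of the two.
F > Se: relative to Se, both the across-period and down-group shifts push F's electron affinity up.
Cl > F: this pair runs against the simple trend — see the exception note.
Note the exception: Sn has a higher electron affinity than As, contrary to the simple trend — adding an electron to As's half-filled np³ subshell costs electron-pairing energy.
Note the exception: Cl has a higher electron affinity than F, contrary to the simple trend — F's small 2p subshell makes the incoming electron feel strong e⁻–e⁻ repulsion, so Cl actually releases more energy on gaining an electron.
For reference (kJ/mol): F 328, Na 53, Cl 349, As 78, Se 195, Sn 107.
So from highest to lowest: Cl > F > Se > Sn > As > Na.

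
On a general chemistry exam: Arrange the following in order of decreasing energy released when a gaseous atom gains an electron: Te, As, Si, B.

Te > Si > As > B

Atoms with high Z_eff and room in the valence shell (especially the halogens) have the most exothermic electron affinities.
A diagonal step moves right (one effect) and down (the opposite effect) at once.
As > B: period and group pull opposite ways; the across-period shift dominates (78 vs 27 kJ/mol).
Si > As: the two effects oppose for this pair; the down-group effect wins (134 vs 78 kJ/mol).
Te > Si: the two effects oppose for this pair; the across-period effect wins (190 vs 134 kJ/mol).
Tabulated electron affinity (kJ/mol): B 27, Si 134, As 78, Te 190.
So from highest to lowest: Te > Si > As > B.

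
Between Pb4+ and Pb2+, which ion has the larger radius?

Pb2+

Both ions have Z = 82 protons, but Pb4+ has lost more electrons, so its remaining electrons feel a larger effective nuclear charge per electron and are pulled in more tightly.
Higher positive charge → smaller ion, so Pb2+ > Pb4+.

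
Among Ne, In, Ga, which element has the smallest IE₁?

In

Across a period the outer electron is held more tightly (higher IE₁); down a group it sits in a higher shell, more shielded, and comes off more easily.
Neither a single period nor a single group — weigh both effects.
Ga > In: they share group 13; the group trend gives Ga the larger value.
Ne > Ga: both effects reinforce here, so Ne is clearly the higher of the two.
Tabulated first ionization energy (kJ/mol): Ne 2081, Ga 579, In 558.
The smallest IE₁ among these belongs to In.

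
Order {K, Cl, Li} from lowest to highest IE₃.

Cl < K < Li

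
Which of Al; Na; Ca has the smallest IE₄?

Ca

IE_4 is the cost of taking one more electron from the +3 cation: Al³⁺ is the bare [Ne] core; Na³⁺ is already 2 electrons into the core; Ca³⁺ is already 1 electron into the core.
All of these are removing an electron from a noble-gas core or deeper; the smaller core (lower principal quantum number) is held far more tightly, and within a period the higher nuclear charge binds the same core more tightly.
The numbers (kJ/mol): Al 11577, Na 9543, Ca 6491.
Putting it together, IE_4: Ca < Na < Al.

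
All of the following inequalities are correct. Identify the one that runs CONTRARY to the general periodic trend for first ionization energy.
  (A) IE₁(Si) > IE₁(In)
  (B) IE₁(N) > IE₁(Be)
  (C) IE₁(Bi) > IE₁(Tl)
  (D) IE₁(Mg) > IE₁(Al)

(D)

The general trend: first ionization energy increases across a period and decreases down a group.
(A) Si (period 3, group 14) vs In (period 5, group 13): the stated order agrees with the simple trend.
(B) N (period 2, group 15) vs Be (period 2, group 2): the stated order agrees with the simple trend.
(C) Bi (period 6, group 15) vs Tl (period 6, group 13): the stated order agrees with the simple trend.
(D) Mg (period 3, group 2) vs Al (period 3, group 13): the stated order contradicts the simple trend.
The exception is (D): Al's single 3p electron is easier to remove than one from Mg's filled 3s².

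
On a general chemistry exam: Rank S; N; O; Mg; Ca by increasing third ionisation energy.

After 2 electrons have been removed, what remains? S²⁺ still has 4 valence electrons; N²⁺ still has 3 valence electrons; O²⁺ still has 4 valence electrons; Mg²⁺ is the bare [Ne] core; Ca²⁺ is the bare [Ar] core.
Usually core removal costs more than valence removal, but here the competition is close: a tightly held n=2 valence electron can cost more to remove than an n=3 core electron, so the actual values have to decide it.
Valence configurations: S²⁺ [Ne]3s²3p², N²⁺ [He]2s²2p¹, O²⁺ [He]2s²2p².
Approximate IE_3 values (kJ/mol): S 3357, N 4578, O 5300, Mg 7733, Ca 4912.
Overall IE_3 order: S < N < Ca < O < Mg.

S < N < Ca < O < Mg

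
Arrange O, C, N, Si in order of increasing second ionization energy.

After 1 electron has been removed, what remains? O⁺ still has 5 valence electrons; C⁺ still has 3 valence electrons; N⁺ still has 4 valence electrons; Si⁺ still has 3 valence electrons.
All are still removing valence electrons, so compare the +1 ions as you would atoms: IE_2 generally rises across a period (higher Z_eff) and falls down a group (larger shell), subject to the usual subshell exceptions.
Valence configurations: O⁺ [He]2s²2p³, C⁺ [He]2s²2p¹, N⁺ [He]2s²2p², Si⁺ [Ne]3s²3p¹.
Tabulated IE_2 (kJ/mol): O 3388, C 2353, N 2856, Si 1577.
Overall IE_2 order: Si < C < N < O.

Si, C, N, O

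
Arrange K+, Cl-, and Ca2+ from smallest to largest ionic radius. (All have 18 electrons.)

All of these have 18 electrons, so size is governed by nuclear charge alone: the more protons, the stronger the pull on the same electron cloud, and the smaller the ion.
Nuclear charges: Ca2+ (Z=20), K+ (Z=19), Cl- (Z=17).
Smallest to largest: Ca2+ < K+ < Cl-.

Ca2+ < K+ < Cl-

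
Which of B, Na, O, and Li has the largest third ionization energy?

Consider each +2 ion: B²⁺ still has 1 valence electron; Na²⁺ is already 1 electron into the core; O²⁺ still has 4 valence electrons; Li²⁺ is already 1 electron into the core.
Pulling an electron out of a noble-gas core costs far more than removing a remaining valence electron, so Na and Li sit at the high end of IE_3.
Valence configurations: B²⁺ [He]2s¹, O²⁺ [He]2s²2p².
Approximate IE_3 values (kJ/mol): B 3660, Na 6910, O 5300, Li 11815.
So the third ionization energies run B < O < Na < Li.

Li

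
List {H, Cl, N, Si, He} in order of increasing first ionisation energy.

Si < Cl < H < N < He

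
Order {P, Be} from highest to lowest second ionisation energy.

P > Be

After 1 electron has been removed, what remains? P⁺ still has 4 valence electrons; Be⁺ still has 1 valence electron.
All are still removing valence electrons, so compare the +1 ions as you would atoms: IE_2 generally rises across a period (higher Z_eff) and falls down a group (larger shell), subject to the usual subshell exceptions.
Valence configurations: P⁺ [Ne]3s²3p², Be⁺ [He]2s¹.
The numbers (kJ/mol): P 1907, Be 1757.
Overall IE_2 order: Be < P.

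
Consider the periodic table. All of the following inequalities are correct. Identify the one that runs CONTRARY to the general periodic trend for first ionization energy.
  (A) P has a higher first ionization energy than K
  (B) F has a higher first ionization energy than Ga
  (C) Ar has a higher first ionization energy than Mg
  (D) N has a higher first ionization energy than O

The general trend: first ionization energy increases across a period and decreases down a group.
(A) P (period 3, group 15) vs K (period 4, group 1): the stated order agrees with the simple trend.
(B) F (period 2, group 17) vs Ga (period 4, group 13): the stated order agrees with the simple trend.
(C) Ar (period 3, group 18) vs Mg (period 3, group 2): the stated order agrees with the simple trend.
(D) N (period 2, group 15) vs O (period 2, group 16): the stated order contradicts the simple trend.
The exception is (D): pairing an electron in O's 2p⁴ costs repulsion energy, so O ionizes more easily than half-filled N (2p³).

(D)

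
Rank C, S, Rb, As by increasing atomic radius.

C is in period 2, group 14; S is in period 3, group 16; As is in period 4, group 15; Rb is in period 5, group 1.
Atomic radius shrinks across a period as nuclear charge pulls the same shell inward, and grows down a group as new shells are added.
Here both period and group differ, so the two effects have to be weighed against each other.
S > C: period and group pull opposite ways; the down-group shift dominates (103 vs 75 pm).
As > S: both effects reinforce here, so As is clearly the larger of the two.
Rb > As: both effects reinforce here, so Rb is clearly the larger of the two.
For reference (pm): C 75, S 103, As 121, Rb 210.
So from smallest to largest: C < S < As < Rb.

C, S, As, Rb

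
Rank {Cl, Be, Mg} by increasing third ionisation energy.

Cl < Mg < Be

IE_3 is the cost of taking one more electron from the +2 cation: Cl²⁺ still has 5 valence electrons; Be²⁺ is the bare [He] core; Mg²⁺ is the bare [Ne] core.
Core electrons are held far more tightly than valence electrons, so Mg and Be top the IE_3 order.
Approximate IE_3 values (kJ/mol): Cl 3822, Be 14849, Mg 7733.
Putting it together, IE_3: Cl < Mg < Be.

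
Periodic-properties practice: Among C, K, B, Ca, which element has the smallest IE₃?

B

After 2 electrons have been removed, what remains? C²⁺ still has 2 valence electrons; K²⁺ is already 1 electron into the core; B²⁺ still has 1 valence electron; Ca²⁺ is the bare [Ar] core.
Usually core removal costs more than valence removal, but here the competition is close: a tightly held n=2 valence electron can cost more to remove than an n=3 core electron, so the actual values have to decide it.
Valence configurations: C²⁺ [He]2s², B²⁺ [He]2s¹.
The numbers (kJ/mol): C 4620, K 4420, B 3660, Ca 4912.
Hence IE_3: B < K < C < Ca.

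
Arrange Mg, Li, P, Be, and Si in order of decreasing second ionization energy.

Li > P > Be > Si > Mg

After 1 electron has been removed, what remains? Mg⁺ still has 1 valence electron; Li⁺ is the bare [He] core; P⁺ still has 4 valence electrons; Be⁺ still has 1 valence electron; Si⁺ still has 3 valence electrons.
Core electrons are held far more tightly than valence electrons, so Li tops the IE_2 order.
Valence configurations: Mg⁺ [Ne]3s¹, P⁺ [Ne]3s²3p², Be⁺ [He]2s¹, Si⁺ [Ne]3s²3p¹.
The numbers (kJ/mol): Mg 1451, Li 7298, P 1907, Be 1757, Si 1577.
Hence IE_2: Mg < Si < Be < P < Li.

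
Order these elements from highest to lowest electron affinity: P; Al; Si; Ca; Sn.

Electron affinity generally becomes more exothermic across a period toward the halogens and less exothermic down a group.
Here both period and group differ, so the two effects have to be weighed against each other.
Al > Ca: both effects reinforce here, so Al is clearly the higher of the two.
P > Al: both are in period 3; the period trend gives P the larger value.
Sn > P: this pair runs against the simple trend — see the exception note.
Si > Sn: Si sits above Sn in group 14, so the down-group effect alone puts Si higher.
Note the exception: Sn has a higher electron affinity than P, contrary to the simple trend — adding an electron to P's half-filled np³ subshell costs electron-pairing energy.
Note the exception: Si has a higher electron affinity than P, contrary to the simple trend — adding an electron to P's half-filled 3p³ is unfavourable, so Si (3p²) has the more exothermic EA.
For reference (kJ/mol): Al 42, Si 134, P 72, Ca 2, Sn 107.
So from highest to lowest: Si > Sn > P > Al > Ca.

Si, Sn, P, Al, Ca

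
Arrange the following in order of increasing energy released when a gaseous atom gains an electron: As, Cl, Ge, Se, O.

As, Ge, O, Se, Cl

Electron affinity generally becomes more exothermic across a period toward the halogens and less exothermic down a group.
Here both period and group differ, so the two effects have to be weighed against each other.
Ge > As: this pair runs against the simple trend — see the exception note.
O > Ge: both effects reinforce here, so O is clearly the higher of the two.
Se > O: this pair runs against the simple trend — see the exception note.
Cl > Se: relative to Se, both the across-period and down-group shifts push Cl's electron affinity up.
Note the exception: Ge has a higher electron affinity than As, contrary to the simple trend — adding an electron to As's half-filled 4p³ is unfavourable, so Ge (4p²) has the more exothermic EA.
Note the exception: Se has a higher electron affinity than O, contrary to the simple trend — O's compact 2p subshell gives strong electron–electron repulsion on the added electron.
Tabulated electron affinity (kJ/mol): O 141, Cl 349, Ge 119, As 78, Se 195.
So from lowest to highest: As < Ge < O < Se < Cl.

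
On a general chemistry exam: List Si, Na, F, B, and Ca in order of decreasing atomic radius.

Radius decreases left→right (rising Z_eff, same n) and increases top→bottom (higher n).
Neither a single period nor a single group — weigh both effects.
B > F: B lies to the left of F in period 2, so the across-period effect alone puts B larger.
Si > B: period and group pull opposite ways; the down-group shift dominates (116 vs 85 pm).
Na > Si: Na lies to the left of Si in period 3, so the across-period effect alone puts Na larger.
Ca > Na: period and group pull opposite ways; the down-group shift dominates (171 vs 155 pm).
Approximate values (pm): B 85, F 64, Na 155, Si 116, Ca 171.
So from largest to smallest: Ca > Na > Si > B > F.

Ca > Na > Si > B > F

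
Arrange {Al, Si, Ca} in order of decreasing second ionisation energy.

Al, Si, Ca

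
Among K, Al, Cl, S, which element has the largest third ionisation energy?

K

The third ionization energy removes an electron from the +2 ion. For each element: K²⁺ is already 1 electron into the core; Al²⁺ still has 1 valence electron; Cl²⁺ still has 5 valence electrons; S²⁺ still has 4 valence electrons.
Pulling an electron out of a noble-gas core costs far more than removing a remaining valence electron, so K sits at the high end of IE_3.
Valence configurations: Al²⁺ [Ne]3s¹, Cl²⁺ [Ne]3s²3p³, S²⁺ [Ne]3s²3p².
The numbers (kJ/mol): K 4420, Al 2745, Cl 3822, S 3357.
Hence IE_3: Al < S < Cl < K.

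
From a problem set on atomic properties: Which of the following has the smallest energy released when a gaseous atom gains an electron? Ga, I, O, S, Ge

O is in period 2, group 16; S is in period 3, group 16; Ga is in period 4, group 13; Ge is in period 4, group 14; I is in period 5, group 17.
Adding an electron releases more energy for atoms nearer the top right (short of the noble gases).
Neither a single period nor a single group — weigh both effects.
Ge > Ga: both are in period 4; the period trend gives Ge the larger value.
O > Ge: relative to Ge, both the across-period and down-group shifts push O's electron affinity up.
S > O: this pair runs against the simple trend — see the exception note.
I > S: the two effects oppose for this pair; the across-period effect wins (295 vs 200 kJ/mol).
Note the exception: S has a higher electron affinity than O, contrary to the simple trend — the compact 2p subshell of O repels the added electron more than S's larger 3p does.
Approximate values (kJ/mol): O 141, S 200, Ga 29, Ge 119, I 295.
The smallest energy released when a gaseous atom gains an electron among these belongs to Ga.

Ga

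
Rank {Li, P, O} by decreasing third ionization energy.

Li, O, P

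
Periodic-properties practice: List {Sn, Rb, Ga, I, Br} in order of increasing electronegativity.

Rb < Ga < Sn < I < Br

Ga is in period 4, group 13; Br is in period 4, group 17; Rb is in period 5, group 1; Sn is in period 5, group 14; I is in period 5, group 17.
Electronegativity increases across a period and decreases down a group, tracking effective nuclear charge and atomic size.
Here both period and group differ, so the two effects have to be weighed against each other.
Ga > Rb: relative to Rb, both the across-period and down-group shifts push Ga's electronegativity up.
Sn > Ga: the two effects oppose for this pair; the across-period effect wins (1.96 vs 1.81).
I > Sn: both are in period 5; the period trend gives I the larger value.
Br > I: Br sits above I in group 17, so the down-group effect alone puts Br higher.
Approximate values (Pauling): Ga 1.81, Br 2.96, Rb 0.82, Sn 1.96, I 2.66.
So from lowest to highest: Rb < Ga < Sn < I < Br.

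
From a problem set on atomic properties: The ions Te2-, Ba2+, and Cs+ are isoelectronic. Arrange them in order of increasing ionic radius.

Ba2+, Cs+, Te2-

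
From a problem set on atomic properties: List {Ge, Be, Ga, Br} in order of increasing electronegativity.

Be, Ga, Ge, Br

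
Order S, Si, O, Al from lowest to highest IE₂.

Si < Al < S < O

Consider each +1 ion: S⁺ still has 5 valence electrons; Si⁺ still has 3 valence electrons; O⁺ still has 5 valence electrons; Al⁺ still has 2 valence electrons.
All are still removing valence electrons, so compare the +1 ions as you would atoms: IE_2 generally rises across a period (higher Z_eff) and falls down a group (larger shell), subject to the usual subshell exceptions.
Valence configurations: S⁺ [Ne]3s²3p³, Si⁺ [Ne]3s²3p¹, O⁺ [He]2s²2p³, Al⁺ [Ne]3s².
Si⁺ loses a lone 3p electron whereas Al⁺ must break into a filled 3s² pair, so IE_2(Al) > IE_2(Si) even though Si has the higher nuclear charge.
Tabulated IE_2 (kJ/mol): S 2252, Si 1577, O 3388, Al 1817.
Putting it together, IE_2: Si < Al < S < O.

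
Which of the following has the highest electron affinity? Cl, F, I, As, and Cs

Cl

F is in period 2, group 17; Cl is in period 3, group 17; As is in period 4, group 15; I is in period 5, group 17; Cs is in period 6, group 1.
Adding an electron releases more energy for atoms nearer the top right (short of the noble gases).
Here both period and group differ, so the two effects have to be weighed against each other.
As > Cs: relative to Cs, both the across-period and down-group shifts push As's electron affinity up.
I > As: period and group pull opposite ways; the across-period shift dominates (295 vs 78 kJ/mol).
F > I: F sits above I in group 17, so the down-group effect alone puts F higher.
Cl > F: this pair runs against the simple trend — see the exception note.
Note the exception: Cl has a higher electron affinity than F, contrary to the simple trend — F's small 2p subshell makes the incoming electron feel strong e⁻–e⁻ repulsion, so Cl actually releases more energy on gaining an electron.
Tabulated electron affinity (kJ/mol): F 328, Cl 349, As 78, I 295, Cs 46.
The highest electron affinity among these belongs to Cl.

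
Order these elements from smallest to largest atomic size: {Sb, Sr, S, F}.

F < S < Sb < Sr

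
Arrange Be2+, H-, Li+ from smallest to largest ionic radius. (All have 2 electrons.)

All of these have 2 electrons, so size is governed by nuclear charge alone: the more protons, the stronger the pull on the same electron cloud, and the smaller the ion.
Nuclear charges: Be2+ (Z=4), Li+ (Z=3), H- (Z=1).
Smallest to largest: Be2+ < Li+ < H-.

Be2+ < Li+ < H-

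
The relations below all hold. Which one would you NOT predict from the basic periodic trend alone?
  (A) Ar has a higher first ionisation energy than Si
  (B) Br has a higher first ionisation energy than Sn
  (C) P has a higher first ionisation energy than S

(C)

The general trend: first ionisation energy increases across a period and decreases down a group.
(A) Ar (period 3, group 18) vs Si (period 3, group 14): the stated order agrees with the simple trend.
(B) Br (period 4, group 17) vs Sn (period 5, group 14): the stated order agrees with the simple trend.
(C) P (period 3, group 15) vs S (period 3, group 16): the stated order contradicts the simple trend.
The exception is (C): S (3p⁴) ionizes more easily than half-filled P (3p³) because the paired 3p electron in S is pushed out by e⁻–e⁻ repulsion.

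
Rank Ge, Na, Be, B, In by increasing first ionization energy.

Na < In < Ge < B < Be

Be is in period 2, group 2; B is in period 2, group 13; Na is in period 3, group 1; Ge is in period 4, group 14; In is in period 5, group 13.
Across a period the outer electron is held more tightly (higher IE₁); down a group it sits in a higher shell, more shielded, and comes off more easily.
Here both period and group differ, so the two effects have to be weighed against each other.
In > Na: period and group pull opposite ways; the across-period shift dominates (558 vs 496 kJ/mol).
Ge > In: relative to In, both the across-period and down-group shifts push Ge's first ionization energy up.
B > Ge: period and group pull opposite ways; the down-group shift dominates (801 vs 762 kJ/mol).
Be > B: this pair runs against the simple trend — see the exception note.
Note the exception: Be has a higher first ionization energy than B, contrary to the simple trend — removing B's lone 2p electron is easier than breaking Be's filled 2s².
For reference (kJ/mol): Be 900, B 801, Na 496, Ge 762, In 558.
So from lowest to highest: Na < In < Ge < B < Be.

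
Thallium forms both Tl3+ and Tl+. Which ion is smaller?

Tl3+

Both ions have Z = 81 protons, but Tl3+ has lost more electrons, so its remaining electrons feel a larger effective nuclear charge per electron and are pulled in more tightly.
Higher positive charge → smaller ion, so Tl+ > Tl3+.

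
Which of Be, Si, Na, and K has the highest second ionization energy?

IE_2 is the cost of taking one more electron from the +1 cation: Be⁺ still has 1 valence electron; Si⁺ still has 3 valence electrons; Na⁺ is the bare [Ne] core; K⁺ is the bare [Ar] core.
Breaking into a closed-shell core is much more expensive than removing a leftover valence electron — K and Na have the largest IE_2 here.
Valence configurations: Be⁺ [He]2s¹, Si⁺ [Ne]3s²3p¹.
Approximate IE_2 values (kJ/mol): Be 1757, Si 1577, Na 4562, K 3052.
So the second ionization energies run Si < Be < K < Na.

Na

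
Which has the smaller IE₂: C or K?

C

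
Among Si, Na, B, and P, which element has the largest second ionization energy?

Na

After 1 electron has been removed, what remains? Si⁺ still has 3 valence electrons; Na⁺ is the bare [Ne] core; B⁺ still has 2 valence electrons; P⁺ still has 4 valence electrons.
Breaking into a closed-shell core is much more expensive than removing a leftover valence electron — Na has the largest IE_2 here.
Valence configurations: Si⁺ [Ne]3s²3p¹, B⁺ [He]2s², P⁺ [Ne]3s²3p².
The numbers (kJ/mol): Si 1577, Na 4562, B 2427, P 1907.
Hence IE_2: Si < P < B < Na.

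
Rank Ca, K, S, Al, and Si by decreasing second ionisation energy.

K > S > Al > Si > Ca

The second ionization energy removes an electron from the +1 ion. For each element: Ca⁺ still has 1 valence electron; K⁺ is the bare [Ar] core; S⁺ still has 5 valence electrons; Al⁺ still has 2 valence electrons; Si⁺ still has 3 valence electrons.
Core electrons are held far more tightly than valence electrons, so K tops the IE_2 order.
Valence configurations: Ca⁺ [Ar]4s¹, S⁺ [Ne]3s²3p³, Al⁺ [Ne]3s², Si⁺ [Ne]3s²3p¹.
Si⁺ loses a lone 3p electron whereas Al⁺ must break into a filled 3s² pair, so IE_2(Al) > IE_2(Si) even though Si has the higher nuclear charge.
Tabulated IE_2 (kJ/mol): Ca 1145, K 3052, S 2252, Al 1817, Si 1577.
Hence IE_2: Ca < Si < Al < S < K.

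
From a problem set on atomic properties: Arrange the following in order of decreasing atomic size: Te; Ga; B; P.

Te, Ga, P, B

B is in period 2, group 13; P is in period 3, group 15; Ga is in period 4, group 13; Te is in period 5, group 16.
Across a period the added protons contract the valence shell; down a group each new principal shell makes the atom larger.
These span different periods and groups, so the two trends combine.
P > B: the two effects oppose for this pair; the down-group effect wins (111 vs 85 pm).
Ga > P: both effects reinforce here, so Ga is clearly the larger of the two.
Te > Ga: period and group pull opposite ways; the down-group shift dominates (136 vs 124 pm).
Approximate values (pm): B 85, P 111, Ga 124, Te 136.
So from largest to smallest: Te > Ga > P > B.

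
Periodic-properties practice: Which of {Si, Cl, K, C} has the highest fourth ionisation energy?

C

The fourth ionization energy removes an electron from the +3 ion. For each element: Si³⁺ still has 1 valence electron; Cl³⁺ still has 4 valence electrons; K³⁺ is already 2 electrons into the core; C³⁺ still has 1 valence electron.
Usually core removal costs more than valence removal, but here the competition is close: a tightly held n=2 valence electron can cost more to remove than an n=3 core electron, so the actual values have to decide it.
Valence configurations: Si³⁺ [Ne]3s¹, Cl³⁺ [Ne]3s²3p², C³⁺ [He]2s¹.
The numbers (kJ/mol): Si 4356, Cl 5159, K 5877, C 6223.
So the fourth ionization energies run Si < Cl < K < C.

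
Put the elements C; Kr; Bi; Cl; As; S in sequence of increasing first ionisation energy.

Bi, As, S, C, Cl, Kr

C is in period 2, group 14; S is in period 3, group 16; Cl is in period 3, group 17; As is in period 4, group 15; Kr is in period 4, group 18; Bi is in period 6, group 15.
IE₁ increases left→right with effective nuclear charge and decreases top→bottom as the valence shell moves farther out.
Here both period and group differ, so the two effects have to be weighed against each other.
As > Bi: they share group 15; the group trend gives As the larger value.
S > As: relative to As, both the across-period and down-group shifts push S's first ionization energy up.
C > S: the two effects oppose for this pair; the down-group effect wins (1086 vs 1000 kJ/mol).
Cl > C: the two effects oppose for this pair; the across-period effect wins (1251 vs 1086 kJ/mol).
Kr > Cl: the two effects oppose for this pair; the across-period effect wins (1351 vs 1251 kJ/mol).
For reference (kJ/mol): C 1086, S 1000, Cl 1251, As 947, Kr 1351, Bi 703.
So from lowest to highest: Bi < As < S < C < Cl < Kr.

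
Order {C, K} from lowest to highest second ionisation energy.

C < K

The second ionization energy removes an electron from the +1 ion. For each element: C⁺ still has 3 valence electrons; K⁺ is the bare [Ar] core.
Pulling an electron out of a noble-gas core costs far more than removing a remaining valence electron, so K sits at the high end of IE_2.
Tabulated IE_2 (kJ/mol): C 2353, K 3052.
Hence IE_2: C < K.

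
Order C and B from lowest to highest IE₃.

The third ionization energy removes an electron from the +2 ion. For each element: C²⁺ still has 2 valence electrons; B²⁺ still has 1 valence electron.
All are still removing valence electrons, so compare the +2 ions as you would atoms: IE_3 generally rises across a period (higher Z_eff) and falls down a group (larger shell), subject to the usual subshell exceptions.
Valence configurations: C²⁺ [He]2s², B²⁺ [He]2s¹.
Tabulated IE_3 (kJ/mol): C 4620, B 3660.
So the third ionization energies run B < C.

B < C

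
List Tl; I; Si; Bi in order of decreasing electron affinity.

Si is in period 3, group 14; I is in period 5, group 17; Tl is in period 6, group 13; Bi is in period 6, group 15.
Atoms with high Z_eff and room in the valence shell (especially the halogens) have the most exothermic electron affinities.
Here both period and group differ, so the two effects have to be weighed against each other.
Bi > Tl: both are in period 6; the period trend gives Bi the larger value.
Si > Bi: period and group pull opposite ways; the down-group shift dominates (134 vs 91 kJ/mol).
I > Si: period and group pull opposite ways; the across-period shift dominates (295 vs 134 kJ/mol).
For reference (kJ/mol): Si 134, I 295, Tl 19, Bi 91.
So from highest to lowest: I > Si > Bi > Tl.

I > Si > Bi > Tl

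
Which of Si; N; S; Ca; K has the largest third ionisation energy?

Consider each +2 ion: Si²⁺ still has 2 valence electrons; N²⁺ still has 3 valence electrons; S²⁺ still has 4 valence electrons; Ca²⁺ is the bare [Ar] core; K²⁺ is already 1 electron into the core.
Usually core removal costs more than valence removal, but here the competition is close: a tightly held n=2 valence electron can cost more to remove than an n=3 core electron, so the actual values have to decide it.
Valence configurations: Si²⁺ [Ne]3s², N²⁺ [He]2s²2p¹, S²⁺ [Ne]3s²3p².
Tabulated IE_3 (kJ/mol): Si 3232, N 4578, S 3357, Ca 4912, K 4420.
Overall IE_3 order: Si < S < K < N < Ca.

Ca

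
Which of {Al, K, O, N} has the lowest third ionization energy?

Consider each +2 ion: Al²⁺ still has 1 valence electron; K²⁺ is already 1 electron into the core; O²⁺ still has 4 valence electrons; N²⁺ still has 3 valence electrons.
Usually core removal costs more than valence removal, but here the competition is close: a tightly held n=2 valence electron can cost more to remove than an n=3 core electron, so the actual values have to decide it.
Valence configurations: Al²⁺ [Ne]3s¹, O²⁺ [He]2s²2p², N²⁺ [He]2s²2p¹.
The numbers (kJ/mol): Al 2745, K 4420, O 5300, N 4578.
Hence IE_3: Al < K < N < O.

Al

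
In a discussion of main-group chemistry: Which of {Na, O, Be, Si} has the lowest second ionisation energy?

Si

After 1 electron has been removed, what remains? Na⁺ is the bare [Ne] core; O⁺ still has 5 valence electrons; Be⁺ still has 1 valence electron; Si⁺ still has 3 valence electrons.
Breaking into a closed-shell core is much more expensive than removing a leftover valence electron — Na has the largest IE_2 here.
Valence configurations: O⁺ [He]2s²2p³, Be⁺ [He]2s¹, Si⁺ [Ne]3s²3p¹.
The numbers (kJ/mol): Na 4562, O 3388, Be 1757, Si 1577.
Hence IE_2: Si < Be < O < Na.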